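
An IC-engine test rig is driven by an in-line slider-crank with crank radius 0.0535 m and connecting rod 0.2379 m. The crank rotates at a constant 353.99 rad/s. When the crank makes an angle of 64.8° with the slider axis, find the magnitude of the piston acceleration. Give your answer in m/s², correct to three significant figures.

ω = 354 rad/s
x(θ) = r cosθ + √(L² − r² sin²θ); with ω constant, a = ω²·d²x/dθ².
d²x/dθ² = −r cosθ − r²(cos2θ)/√u − r⁴ sin²2θ/(4u^{3/2}),  u = L² − r² sin²θ = 0.0542531 m².
Substituting r = 0.0535 m, L = 0.2379 m, θ = 64.8°: d²x/dθ² = -0.015042 m.
a = ω²·d²x/dθ² = (354)²·(-0.015042) = -1885 m/s²;  |a| = 1885 m/s².

1880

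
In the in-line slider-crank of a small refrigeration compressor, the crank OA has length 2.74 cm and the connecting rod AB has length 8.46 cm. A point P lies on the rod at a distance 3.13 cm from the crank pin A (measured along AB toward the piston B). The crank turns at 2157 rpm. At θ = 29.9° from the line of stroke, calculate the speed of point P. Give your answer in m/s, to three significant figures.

ω = 225.9 rad/s.  Crank-pin speed |V_A| = rω = 6.1891 m/s, perpendicular to OA.
Rod angle: sinφ = −(r/L) sinθ ⇒ φ = -9.291°; ω_rod = −rω cosθ/√(L²−r²sin²θ) = -64.263 rad/s.
V_P = V_A + ω_rod × AP, with AP = 0.0313 m along the rod.
Components: V_Px = −rω sinθ − a·ω_rod·sinφ = -3.4099 m/s;  V_Py = rω cosθ + a·ω_rod·cosφ = +3.3803 m/s.
|V_P| = √(V_Px² + V_Py²) = 4.8015 m/s.

4.80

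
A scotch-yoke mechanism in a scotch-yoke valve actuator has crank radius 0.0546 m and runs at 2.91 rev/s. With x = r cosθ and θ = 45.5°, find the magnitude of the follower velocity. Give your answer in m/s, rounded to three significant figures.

ω = 18.28 rad/s (from 2.91 rev/s).
x = r cosθ ⇒ ẋ = −rω sinθ.
|v| = rω|sinθ| = 0.0546·18.28·|sin 45.5°| = 0.71205 m/s.

0.712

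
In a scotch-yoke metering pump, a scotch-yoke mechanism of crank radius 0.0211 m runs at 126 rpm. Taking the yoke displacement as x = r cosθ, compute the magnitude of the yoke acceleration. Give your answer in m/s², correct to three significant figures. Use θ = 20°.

3.45

ω = 13.19 rad/s (from 126 rpm).
x = r cosθ ⇒ ẍ = −rω² cosθ (ω constant).
|a| = rω²|cosθ| = 0.0211·(13.19)²·|cos 20°| = 3.452 m/s².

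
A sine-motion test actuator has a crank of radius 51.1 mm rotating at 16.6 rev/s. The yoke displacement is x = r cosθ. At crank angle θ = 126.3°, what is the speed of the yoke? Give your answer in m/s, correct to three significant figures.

4.30

ω = 104.3 rad/s (from 16.6 rev/s).
x = r cosθ ⇒ ẋ = −rω sinθ.
|v| = rω|sinθ| = 0.0511·104.3·|sin 126.3°| = 4.2954 m/s.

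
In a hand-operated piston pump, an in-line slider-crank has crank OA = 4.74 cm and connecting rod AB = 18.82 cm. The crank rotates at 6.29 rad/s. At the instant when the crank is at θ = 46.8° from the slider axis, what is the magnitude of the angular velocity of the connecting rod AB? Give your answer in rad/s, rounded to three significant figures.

ω = 6.29 rad/s
The rod makes angle φ with the slider axis where L sinφ = r sinθ; differentiating, L cosφ·φ̇ = r ω cosθ.
L cosφ = √(L² − r² sin²θ) = 0.185 m.
|ω_rod| = r ω |cosθ| / √(L² − r² sin²θ) = 0.0474·6.29·0.68455/0.185 = 1.1032 rad/s.

1.10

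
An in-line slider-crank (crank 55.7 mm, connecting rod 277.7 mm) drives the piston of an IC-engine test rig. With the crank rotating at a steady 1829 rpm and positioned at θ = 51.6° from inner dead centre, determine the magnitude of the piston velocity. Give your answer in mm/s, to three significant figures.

9420

ω = 2π·1829/60 = 191.5 rad/s
For an in-line slider-crank, x = r cosθ + √(L² − r² sin²θ), so v = −rω sinθ·[1 + r cosθ/√(L² − r² sin²θ)].
With r = 0.0557 m, L = 0.2777 m, θ = 51.6°: √(L² − r² sin²θ) = 0.27425 m.
v = −0.0557·191.5·0.78369·[1 + 0.0557·0.62115/0.27425] = -9.4155 m/s.
|v| = 9.4155 m/s = 9415.5 mm/s.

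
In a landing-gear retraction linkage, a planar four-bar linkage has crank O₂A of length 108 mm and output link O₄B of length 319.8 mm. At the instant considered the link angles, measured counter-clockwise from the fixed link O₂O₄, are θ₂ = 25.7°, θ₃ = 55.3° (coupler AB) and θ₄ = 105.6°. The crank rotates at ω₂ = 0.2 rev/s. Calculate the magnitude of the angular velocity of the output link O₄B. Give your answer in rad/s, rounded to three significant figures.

ω₂ = 1.257 rad/s (from 0.2 rev/s).
Differentiating the loop-closure r₂e^{iθ₂}+r₃e^{iθ₃}=r₁+r₄e^{iθ₄} gives r₂ω₂e^{iθ₂}+r₃ω₃e^{iθ₃}=r₄ω₄e^{iθ₄}.
Eliminating the other unknown: ω₄ = r₂ω₂ sin(θ₂−θ₃) / [r₄ sin(θ₄−θ₃)].
Numerator sine = -0.49394; denominator sine = +0.76940.
Result = 0.108·1.257·(-0.49394) / (0.3198·(+0.76940)) = -0.27245 rad/s; magnitude 0.27245 rad/s.

0.272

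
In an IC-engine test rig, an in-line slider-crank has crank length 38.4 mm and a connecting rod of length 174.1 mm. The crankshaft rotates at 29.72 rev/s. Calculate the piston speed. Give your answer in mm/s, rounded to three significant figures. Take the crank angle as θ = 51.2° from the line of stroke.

6370

ω = 2π·29.7 = 186.7 rad/s
For an in-line slider-crank, x = r cosθ + √(L² − r² sin²θ), so v = −rω sinθ·[1 + r cosθ/√(L² − r² sin²θ)].
With r = 0.0384 m, L = 0.1741 m, θ = 51.2°: √(L² − r² sin²θ) = 0.17151 m.
v = −0.0384·186.7·0.77934·[1 + 0.0384·0.62660/0.17151] = -6.3724 m/s.
|v| = 6.3724 m/s = 6372.4 mm/s.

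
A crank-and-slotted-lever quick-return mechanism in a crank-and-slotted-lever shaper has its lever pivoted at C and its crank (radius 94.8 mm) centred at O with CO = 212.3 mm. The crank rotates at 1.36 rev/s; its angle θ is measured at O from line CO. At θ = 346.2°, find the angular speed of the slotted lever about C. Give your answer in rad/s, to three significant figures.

2.62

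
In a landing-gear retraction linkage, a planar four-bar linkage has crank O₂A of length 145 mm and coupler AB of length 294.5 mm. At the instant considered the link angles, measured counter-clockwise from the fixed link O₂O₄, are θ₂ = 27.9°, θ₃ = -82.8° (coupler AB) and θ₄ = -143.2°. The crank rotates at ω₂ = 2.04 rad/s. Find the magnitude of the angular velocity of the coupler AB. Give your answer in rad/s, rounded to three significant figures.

0.179

ω₂ = 2.04 rad/s
Differentiating the loop-closure r₂e^{iθ₂}+r₃e^{iθ₃}=r₁+r₄e^{iθ₄} gives r₂ω₂e^{iθ₂}+r₃ω₃e^{iθ₃}=r₄ω₄e^{iθ₄}.
Eliminating the other unknown: ω₃ = r₂ω₂ sin(θ₄−θ₂) / [r₃ sin(θ₃−θ₄)].
Numerator sine = -0.15471; denominator sine = +0.86949.
Result = 0.145·2.04·(-0.15471) / (0.2945·(+0.86949)) = -0.17872 rad/s; magnitude 0.17872 rad/s.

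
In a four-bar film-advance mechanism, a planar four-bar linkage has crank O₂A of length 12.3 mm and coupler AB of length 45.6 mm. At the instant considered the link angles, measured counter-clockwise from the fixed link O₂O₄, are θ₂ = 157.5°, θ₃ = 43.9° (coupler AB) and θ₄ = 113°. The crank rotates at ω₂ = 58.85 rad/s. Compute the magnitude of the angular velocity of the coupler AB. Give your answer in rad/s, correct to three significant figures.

ω₂ = 58.85 rad/s
Differentiating the loop-closure r₂e^{iθ₂}+r₃e^{iθ₃}=r₁+r₄e^{iθ₄} gives r₂ω₂e^{iθ₂}+r₃ω₃e^{iθ₃}=r₄ω₄e^{iθ₄}.
Eliminating the other unknown: ω₃ = r₂ω₂ sin(θ₄−θ₂) / [r₃ sin(θ₃−θ₄)].
Numerator sine = -0.70091; denominator sine = -0.93420.
Result = 0.0123·58.85·(-0.70091) / (0.0456·(-0.93420)) = +11.91 rad/s; magnitude 11.91 rad/s.

11.9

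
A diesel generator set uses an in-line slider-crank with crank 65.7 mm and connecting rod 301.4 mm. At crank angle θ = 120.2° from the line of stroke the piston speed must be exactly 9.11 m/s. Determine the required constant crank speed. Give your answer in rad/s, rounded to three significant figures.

For an in-line slider-crank, |v_piston| = rω|sinθ|·[1 + r cosθ/√(L² − r² sin²θ)].
With r = 0.0657 m, L = 0.3014 m, θ = 120.2°: the bracketed kinematic factor |dx/dθ| = 0.050443 m.
ω = v/|dx/dθ| = 9.11/0.050443 = 180.6 rad/s.

181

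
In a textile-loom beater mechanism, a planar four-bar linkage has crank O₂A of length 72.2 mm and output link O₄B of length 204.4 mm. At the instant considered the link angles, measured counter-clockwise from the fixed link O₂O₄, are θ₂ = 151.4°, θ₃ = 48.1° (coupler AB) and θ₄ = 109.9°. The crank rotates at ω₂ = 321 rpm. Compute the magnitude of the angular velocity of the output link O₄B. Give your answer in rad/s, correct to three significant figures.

13.1

ω₂ = 33.62 rad/s (from 321 rpm).
Differentiating the loop-closure r₂e^{iθ₂}+r₃e^{iθ₃}=r₁+r₄e^{iθ₄} gives r₂ω₂e^{iθ₂}+r₃ω₃e^{iθ₃}=r₄ω₄e^{iθ₄}.
Eliminating the other unknown: ω₄ = r₂ω₂ sin(θ₂−θ₃) / [r₄ sin(θ₄−θ₃)].
Numerator sine = +0.97318; denominator sine = +0.88130.
Result = 0.0722·33.62·(+0.97318) / (0.2044·(+0.88130)) = +13.112 rad/s; magnitude 13.112 rad/s.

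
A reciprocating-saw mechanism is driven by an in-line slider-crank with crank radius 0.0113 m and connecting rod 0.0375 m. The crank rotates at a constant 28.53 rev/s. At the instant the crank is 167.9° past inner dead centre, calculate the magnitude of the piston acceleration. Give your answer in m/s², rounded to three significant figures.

255

ω = 2π·28.5 = 179.3 rad/s
x(θ) = r cosθ + √(L² − r² sin²θ); with ω constant, a = ω²·d²x/dθ².
d²x/dθ² = −r cosθ − r²(cos2θ)/√u − r⁴ sin²2θ/(4u^{3/2}),  u = L² − r² sin²θ = 0.00140064 m².
Substituting r = 0.0113 m, L = 0.0375 m, θ = 167.9°: d²x/dθ² = +0.0079238 m.
a = ω²·d²x/dθ² = (179.3)²·(+0.0079238) = +254.62 m/s²;  |a| = 254.62 m/s².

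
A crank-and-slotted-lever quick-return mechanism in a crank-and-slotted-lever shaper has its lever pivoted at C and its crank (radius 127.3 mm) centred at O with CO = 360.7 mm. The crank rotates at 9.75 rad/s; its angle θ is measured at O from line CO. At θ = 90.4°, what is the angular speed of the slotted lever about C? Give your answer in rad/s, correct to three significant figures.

ω = 9.75 rad/s
Crank pin A relative to C: A = (d + r cosθ, r sinθ); lever angle φ = atan2(r sinθ, d + r cosθ).
Differentiating tanφ: φ̇ = rω(d cosθ + r)/(d² + r² + 2dr cosθ).
d² + r² + 2dr cosθ = |CA|² = 0.145669 m²;  d cosθ + r = +0.12478 m.
|ω_lever| = |0.1273·9.75·+0.12478| / 0.145669 = 1.0632 rad/s.

1.06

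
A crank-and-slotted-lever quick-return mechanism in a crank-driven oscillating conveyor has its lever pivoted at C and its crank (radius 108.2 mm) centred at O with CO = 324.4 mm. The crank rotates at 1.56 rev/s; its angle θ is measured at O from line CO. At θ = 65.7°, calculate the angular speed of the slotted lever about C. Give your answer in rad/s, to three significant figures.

ω = 9.802 rad/s (from 1.56 rev/s).
Crank pin A relative to C: A = (d + r cosθ, r sinθ); lever angle φ = atan2(r sinθ, d + r cosθ).
Differentiating tanφ: φ̇ = rω(d cosθ + r)/(d² + r² + 2dr cosθ).
d² + r² + 2dr cosθ = |CA|² = 0.145831 m²;  d cosθ + r = +0.2417 m.
|ω_lever| = |0.1082·9.802·+0.2417| / 0.145831 = 1.7577 rad/s.

1.76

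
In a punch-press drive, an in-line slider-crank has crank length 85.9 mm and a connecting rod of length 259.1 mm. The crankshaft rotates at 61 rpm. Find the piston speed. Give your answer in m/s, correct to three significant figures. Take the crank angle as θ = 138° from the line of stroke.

ω = 2π·61/60 = 6.388 rad/s
For an in-line slider-crank, x = r cosθ + √(L² − r² sin²θ), so v = −rω sinθ·[1 + r cosθ/√(L² − r² sin²θ)].
With r = 0.0859 m, L = 0.2591 m, θ = 138°: √(L² − r² sin²θ) = 0.25264 m.
v = −0.0859·6.388·0.66913·[1 + 0.0859·-0.74314/0.25264] = -0.27439 m/s.
|v| = 0.27439 m/s.

0.274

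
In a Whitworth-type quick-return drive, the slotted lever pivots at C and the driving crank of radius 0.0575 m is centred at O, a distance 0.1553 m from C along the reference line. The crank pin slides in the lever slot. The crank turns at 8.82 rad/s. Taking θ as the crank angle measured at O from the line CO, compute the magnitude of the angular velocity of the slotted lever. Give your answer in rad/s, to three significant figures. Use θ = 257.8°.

ω = 8.82 rad/s
Crank pin A relative to C: A = (d + r cosθ, r sinθ); lever angle φ = atan2(r sinθ, d + r cosθ).
Differentiating tanφ: φ̇ = rω(d cosθ + r)/(d² + r² + 2dr cosθ).
d² + r² + 2dr cosθ = |CA|² = 0.0236502 m²;  d cosθ + r = +0.024681 m.
|ω_lever| = |0.0575·8.82·+0.024681| / 0.0236502 = 0.52926 rad/s.

0.529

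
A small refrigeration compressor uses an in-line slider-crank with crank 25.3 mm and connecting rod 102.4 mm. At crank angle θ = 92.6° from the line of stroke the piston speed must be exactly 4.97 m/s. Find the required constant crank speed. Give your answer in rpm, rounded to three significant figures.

For an in-line slider-crank, |v_piston| = rω|sinθ|·[1 + r cosθ/√(L² − r² sin²θ)].
With r = 0.0253 m, L = 0.1024 m, θ = 92.6°: the bracketed kinematic factor |dx/dθ| = 0.024982 m.
ω = v/|dx/dθ| = 4.97/0.024982 = 198.95 rad/s.
N = 60ω/(2π) = 1899.8 rpm.

1900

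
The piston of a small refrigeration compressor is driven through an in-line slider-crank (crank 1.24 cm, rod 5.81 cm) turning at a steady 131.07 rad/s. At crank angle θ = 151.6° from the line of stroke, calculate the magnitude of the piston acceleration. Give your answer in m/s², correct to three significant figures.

162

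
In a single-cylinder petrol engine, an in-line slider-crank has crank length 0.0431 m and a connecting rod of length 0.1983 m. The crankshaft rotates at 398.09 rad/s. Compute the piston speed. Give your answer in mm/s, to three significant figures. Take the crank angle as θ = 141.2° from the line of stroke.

8910

ω = 398.1 rad/s
For an in-line slider-crank, x = r cosθ + √(L² − r² sin²θ), so v = −rω sinθ·[1 + r cosθ/√(L² − r² sin²θ)].
With r = 0.0431 m, L = 0.1983 m, θ = 141.2°: √(L² − r² sin²θ) = 0.19645 m.
v = −0.0431·398.1·0.62660·[1 + 0.0431·-0.77934/0.19645] = -8.9128 m/s.
|v| = 8.9128 m/s = 8912.8 mm/s.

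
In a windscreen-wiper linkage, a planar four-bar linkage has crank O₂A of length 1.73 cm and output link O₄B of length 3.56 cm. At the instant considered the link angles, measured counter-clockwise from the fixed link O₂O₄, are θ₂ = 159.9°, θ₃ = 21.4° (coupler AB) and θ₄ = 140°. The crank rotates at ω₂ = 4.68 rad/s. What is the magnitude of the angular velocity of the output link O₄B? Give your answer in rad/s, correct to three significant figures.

1.72

ω₂ = 4.68 rad/s
Differentiating the loop-closure r₂e^{iθ₂}+r₃e^{iθ₃}=r₁+r₄e^{iθ₄} gives r₂ω₂e^{iθ₂}+r₃ω₃e^{iθ₃}=r₄ω₄e^{iθ₄}.
Eliminating the other unknown: ω₄ = r₂ω₂ sin(θ₂−θ₃) / [r₄ sin(θ₄−θ₃)].
Numerator sine = +0.66262; denominator sine = +0.87798.
Result = 0.0173·4.68·(+0.66262) / (0.0356·(+0.87798)) = +1.7164 rad/s; magnitude 1.7164 rad/s.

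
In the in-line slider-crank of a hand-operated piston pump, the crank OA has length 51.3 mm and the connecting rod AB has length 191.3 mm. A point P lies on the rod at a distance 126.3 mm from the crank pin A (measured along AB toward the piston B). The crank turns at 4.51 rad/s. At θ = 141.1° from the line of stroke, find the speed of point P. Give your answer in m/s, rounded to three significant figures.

ω = 4.51 rad/s.  Crank-pin speed |V_A| = rω = 0.23136 m/s, perpendicular to OA.
Rod angle: sinφ = −(r/L) sinθ ⇒ φ = -9.695°; ω_rod = −rω cosθ/√(L²−r²sin²θ) = +0.95486 rad/s.
V_P = V_A + ω_rod × AP, with AP = 0.1263 m along the rod.
Components: V_Px = −rω sinθ − a·ω_rod·sinφ = -0.12498 m/s;  V_Py = rω cosθ + a·ω_rod·cosφ = -0.06118 m/s.
|V_P| = √(V_Px² + V_Py²) = 0.13915 m/s.

0.139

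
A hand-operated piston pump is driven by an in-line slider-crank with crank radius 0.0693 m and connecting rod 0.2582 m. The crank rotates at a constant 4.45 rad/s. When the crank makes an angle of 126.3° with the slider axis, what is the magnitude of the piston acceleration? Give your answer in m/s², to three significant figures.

0.919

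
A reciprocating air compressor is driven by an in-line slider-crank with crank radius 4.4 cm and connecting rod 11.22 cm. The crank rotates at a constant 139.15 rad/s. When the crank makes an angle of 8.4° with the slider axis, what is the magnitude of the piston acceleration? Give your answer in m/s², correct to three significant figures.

ω = 139.2 rad/s
x(θ) = r cosθ + √(L² − r² sin²θ); with ω constant, a = ω²·d²x/dθ².
d²x/dθ² = −r cosθ − r²(cos2θ)/√u − r⁴ sin²2θ/(4u^{3/2}),  u = L² − r² sin²θ = 0.0125475 m².
Substituting r = 0.044 m, L = 0.1122 m, θ = 8.4°: d²x/dθ² = -0.060129 m.
a = ω²·d²x/dθ² = (139.2)²·(-0.060129) = -1164.3 m/s²;  |a| = 1164.3 m/s².

1160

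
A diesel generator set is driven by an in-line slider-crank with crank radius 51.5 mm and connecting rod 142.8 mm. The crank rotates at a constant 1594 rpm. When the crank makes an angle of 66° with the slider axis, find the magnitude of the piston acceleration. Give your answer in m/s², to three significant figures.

228

ω = 2π·1594/60 = 166.9 rad/s
x(θ) = r cosθ + √(L² − r² sin²θ); with ω constant, a = ω²·d²x/dθ².
d²x/dθ² = −r cosθ − r²(cos2θ)/√u − r⁴ sin²2θ/(4u^{3/2}),  u = L² − r² sin²θ = 0.0181784 m².
Substituting r = 0.0515 m, L = 0.1428 m, θ = 66°: d²x/dθ² = -0.0081804 m.
a = ω²·d²x/dθ² = (166.9)²·(-0.0081804) = -227.93 m/s²;  |a| = 227.93 m/s².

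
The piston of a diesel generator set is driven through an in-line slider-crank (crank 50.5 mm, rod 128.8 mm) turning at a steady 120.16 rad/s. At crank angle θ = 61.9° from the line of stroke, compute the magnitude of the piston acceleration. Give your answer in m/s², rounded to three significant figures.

183

ω = 120.2 rad/s
x(θ) = r cosθ + √(L² − r² sin²θ); with ω constant, a = ω²·d²x/dθ².
d²x/dθ² = −r cosθ − r²(cos2θ)/√u − r⁴ sin²2θ/(4u^{3/2}),  u = L² − r² sin²θ = 0.014605 m².
Substituting r = 0.0505 m, L = 0.1288 m, θ = 61.9°: d²x/dθ² = -0.012683 m.
a = ω²·d²x/dθ² = (120.2)²·(-0.012683) = -183.12 m/s²;  |a| = 183.12 m/s².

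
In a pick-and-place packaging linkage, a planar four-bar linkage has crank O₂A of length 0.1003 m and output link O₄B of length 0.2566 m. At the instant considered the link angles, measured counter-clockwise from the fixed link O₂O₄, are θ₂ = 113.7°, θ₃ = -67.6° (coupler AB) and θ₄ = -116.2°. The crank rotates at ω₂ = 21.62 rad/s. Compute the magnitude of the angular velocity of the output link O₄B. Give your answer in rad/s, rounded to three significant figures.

ω₂ = 21.62 rad/s
Differentiating the loop-closure r₂e^{iθ₂}+r₃e^{iθ₃}=r₁+r₄e^{iθ₄} gives r₂ω₂e^{iθ₂}+r₃ω₃e^{iθ₃}=r₄ω₄e^{iθ₄}.
Eliminating the other unknown: ω₄ = r₂ω₂ sin(θ₂−θ₃) / [r₄ sin(θ₄−θ₃)].
Numerator sine = -0.02269; denominator sine = -0.75011.
Result = 0.1003·21.62·(-0.02269) / (0.2566·(-0.75011)) = +0.2556 rad/s; magnitude 0.2556 rad/s.

0.256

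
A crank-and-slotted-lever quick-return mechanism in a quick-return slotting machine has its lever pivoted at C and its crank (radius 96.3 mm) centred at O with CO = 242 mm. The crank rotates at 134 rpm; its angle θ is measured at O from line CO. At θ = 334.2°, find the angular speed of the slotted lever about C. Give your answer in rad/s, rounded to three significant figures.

3.87

ω = 14.03 rad/s (from 134 rpm).
Crank pin A relative to C: A = (d + r cosθ, r sinθ); lever angle φ = atan2(r sinθ, d + r cosθ).
Differentiating tanφ: φ̇ = rω(d cosθ + r)/(d² + r² + 2dr cosθ).
d² + r² + 2dr cosθ = |CA|² = 0.109801 m²;  d cosθ + r = +0.31418 m.
|ω_lever| = |0.0963·14.03·+0.31418| / 0.109801 = 3.8666 rad/s.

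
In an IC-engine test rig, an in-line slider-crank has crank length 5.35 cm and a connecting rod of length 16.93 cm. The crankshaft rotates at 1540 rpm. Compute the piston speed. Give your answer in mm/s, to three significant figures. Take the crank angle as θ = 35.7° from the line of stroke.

6350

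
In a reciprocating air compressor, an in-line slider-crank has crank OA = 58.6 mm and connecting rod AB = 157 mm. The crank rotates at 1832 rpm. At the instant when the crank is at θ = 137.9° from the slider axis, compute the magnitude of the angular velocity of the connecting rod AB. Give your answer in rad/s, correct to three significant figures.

54.9

ω = 191.8 rad/s (converted from 1832 rpm).
The rod makes angle φ with the slider axis where L sinφ = r sinθ; differentiating, L cosφ·φ̇ = r ω cosθ.
L cosφ = √(L² − r² sin²θ) = 0.15201 m.
|ω_rod| = r ω |cosθ| / √(L² − r² sin²θ) = 0.0586·191.8·0.74198/0.15201 = 54.876 rad/s.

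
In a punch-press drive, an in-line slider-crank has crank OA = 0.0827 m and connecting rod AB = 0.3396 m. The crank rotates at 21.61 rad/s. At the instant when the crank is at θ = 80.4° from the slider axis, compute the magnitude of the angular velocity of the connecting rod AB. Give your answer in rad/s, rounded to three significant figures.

ω = 21.61 rad/s
The rod makes angle φ with the slider axis where L sinφ = r sinθ; differentiating, L cosφ·φ̇ = r ω cosθ.
L cosφ = √(L² − r² sin²θ) = 0.32967 m.
|ω_rod| = r ω |cosθ| / √(L² − r² sin²θ) = 0.0827·21.61·0.16677/0.32967 = 0.90407 rad/s.

0.904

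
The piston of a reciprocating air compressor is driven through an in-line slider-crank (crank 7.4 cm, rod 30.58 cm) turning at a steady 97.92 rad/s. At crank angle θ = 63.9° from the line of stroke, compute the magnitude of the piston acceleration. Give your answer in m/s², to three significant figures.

206

ω = 97.92 rad/s
x(θ) = r cosθ + √(L² − r² sin²θ); with ω constant, a = ω²·d²x/dθ².
d²x/dθ² = −r cosθ − r²(cos2θ)/√u − r⁴ sin²2θ/(4u^{3/2}),  u = L² − r² sin²θ = 0.0890975 m².
Substituting r = 0.074 m, L = 0.3058 m, θ = 63.9°: d²x/dθ² = -0.021487 m.
a = ω²·d²x/dθ² = (97.92)²·(-0.021487) = -206.03 m/s²;  |a| = 206.03 m/s².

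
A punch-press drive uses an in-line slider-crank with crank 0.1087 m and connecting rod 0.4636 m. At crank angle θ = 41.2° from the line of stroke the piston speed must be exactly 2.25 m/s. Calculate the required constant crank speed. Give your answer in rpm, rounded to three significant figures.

255

For an in-line slider-crank, |v_piston| = rω|sinθ|·[1 + r cosθ/√(L² − r² sin²θ)].
With r = 0.1087 m, L = 0.4636 m, θ = 41.2°: the bracketed kinematic factor |dx/dθ| = 0.084384 m.
ω = v/|dx/dθ| = 2.25/0.084384 = 26.664 rad/s.
N = 60ω/(2π) = 254.62 rpm.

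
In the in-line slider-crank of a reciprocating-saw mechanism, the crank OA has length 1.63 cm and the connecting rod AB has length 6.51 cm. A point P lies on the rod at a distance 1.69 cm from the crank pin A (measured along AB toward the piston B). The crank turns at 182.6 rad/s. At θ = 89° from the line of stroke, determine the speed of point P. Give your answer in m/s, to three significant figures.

ω = 182.6 rad/s.  Crank-pin speed |V_A| = rω = 2.9764 m/s, perpendicular to OA.
Rod angle: sinφ = −(r/L) sinθ ⇒ φ = -14.498°; ω_rod = −rω cosθ/√(L²−r²sin²θ) = -0.82417 rad/s.
V_P = V_A + ω_rod × AP, with AP = 0.0169 m along the rod.
Components: V_Px = −rω sinθ − a·ω_rod·sinφ = -2.9794 m/s;  V_Py = rω cosθ + a·ω_rod·cosφ = +0.03846 m/s.
|V_P| = √(V_Px² + V_Py²) = 2.9797 m/s.

2.98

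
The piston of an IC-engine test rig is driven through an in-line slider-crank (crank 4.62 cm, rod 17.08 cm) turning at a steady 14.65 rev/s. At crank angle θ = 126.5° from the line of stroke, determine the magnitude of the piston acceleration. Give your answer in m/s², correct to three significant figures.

ω = 2π·14.7 = 92.05 rad/s
x(θ) = r cosθ + √(L² − r² sin²θ); with ω constant, a = ω²·d²x/dθ².
d²x/dθ² = −r cosθ − r²(cos2θ)/√u − r⁴ sin²2θ/(4u^{3/2}),  u = L² − r² sin²θ = 0.0277934 m².
Substituting r = 0.0462 m, L = 0.1708 m, θ = 126.5°: d²x/dθ² = +0.030999 m.
a = ω²·d²x/dθ² = (92.05)²·(+0.030999) = +262.66 m/s²;  |a| = 262.66 m/s².

263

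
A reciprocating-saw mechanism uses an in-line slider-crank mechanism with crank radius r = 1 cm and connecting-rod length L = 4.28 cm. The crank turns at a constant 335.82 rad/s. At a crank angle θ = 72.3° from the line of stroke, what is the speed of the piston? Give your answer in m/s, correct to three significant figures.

ω = 335.8 rad/s
For an in-line slider-crank, x = r cosθ + √(L² − r² sin²θ), so v = −rω sinθ·[1 + r cosθ/√(L² − r² sin²θ)].
With r = 0.01 m, L = 0.0428 m, θ = 72.3°: √(L² − r² sin²θ) = 0.041726 m.
v = −0.01·335.8·0.95266·[1 + 0.01·0.30403/0.041726] = -3.4323 m/s.
|v| = 3.4323 m/s.

3.43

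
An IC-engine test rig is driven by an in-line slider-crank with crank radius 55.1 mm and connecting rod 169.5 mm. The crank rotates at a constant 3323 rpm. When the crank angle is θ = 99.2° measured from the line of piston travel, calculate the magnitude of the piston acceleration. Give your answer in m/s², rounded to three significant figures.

3230

ω = 2π·3323/60 = 348 rad/s
x(θ) = r cosθ + √(L² − r² sin²θ); with ω constant, a = ω²·d²x/dθ².
d²x/dθ² = −r cosθ − r²(cos2θ)/√u − r⁴ sin²2θ/(4u^{3/2}),  u = L² − r² sin²θ = 0.0257718 m².
Substituting r = 0.0551 m, L = 0.1695 m, θ = 99.2°: d²x/dθ² = +0.026699 m.
a = ω²·d²x/dθ² = (348)²·(+0.026699) = +3233 m/s²;  |a| = 3233 m/s².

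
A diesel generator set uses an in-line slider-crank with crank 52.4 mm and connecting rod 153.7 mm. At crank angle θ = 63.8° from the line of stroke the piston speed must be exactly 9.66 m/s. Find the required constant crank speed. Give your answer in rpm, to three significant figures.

For an in-line slider-crank, |v_piston| = rω|sinθ|·[1 + r cosθ/√(L² − r² sin²θ)].
With r = 0.0524 m, L = 0.1537 m, θ = 63.8°: the bracketed kinematic factor |dx/dθ| = 0.05445 m.
ω = v/|dx/dθ| = 9.66/0.05445 = 177.41 rad/s.
N = 60ω/(2π) = 1694.2 rpm.

1690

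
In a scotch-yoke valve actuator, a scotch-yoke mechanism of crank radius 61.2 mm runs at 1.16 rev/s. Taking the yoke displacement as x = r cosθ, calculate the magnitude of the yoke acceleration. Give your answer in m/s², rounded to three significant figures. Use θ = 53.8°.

1.92

ω = 7.288 rad/s (from 1.16 rev/s).
x = r cosθ ⇒ ẍ = −rω² cosθ (ω constant).
|a| = rω²|cosθ| = 0.0612·(7.288)²·|cos 53.8°| = 1.9201 m/s².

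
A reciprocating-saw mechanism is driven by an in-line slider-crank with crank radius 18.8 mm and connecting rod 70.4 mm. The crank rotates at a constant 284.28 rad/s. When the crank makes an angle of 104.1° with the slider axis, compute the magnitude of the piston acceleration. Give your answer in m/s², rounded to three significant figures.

ω = 284.3 rad/s
x(θ) = r cosθ + √(L² − r² sin²θ); with ω constant, a = ω²·d²x/dθ².
d²x/dθ² = −r cosθ − r²(cos2θ)/√u − r⁴ sin²2θ/(4u^{3/2}),  u = L² − r² sin²θ = 0.0046237 m².
Substituting r = 0.0188 m, L = 0.0704 m, θ = 104.1°: d²x/dθ² = +0.0091386 m.
a = ω²·d²x/dθ² = (284.3)²·(+0.0091386) = +738.54 m/s²;  |a| = 738.54 m/s².

739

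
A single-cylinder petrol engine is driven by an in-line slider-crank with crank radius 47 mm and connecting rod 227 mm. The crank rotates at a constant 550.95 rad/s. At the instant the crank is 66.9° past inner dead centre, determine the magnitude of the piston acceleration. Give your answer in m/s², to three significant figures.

3530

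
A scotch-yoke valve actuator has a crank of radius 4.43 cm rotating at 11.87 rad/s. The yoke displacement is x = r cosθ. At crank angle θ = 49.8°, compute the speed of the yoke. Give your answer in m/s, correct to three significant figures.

0.402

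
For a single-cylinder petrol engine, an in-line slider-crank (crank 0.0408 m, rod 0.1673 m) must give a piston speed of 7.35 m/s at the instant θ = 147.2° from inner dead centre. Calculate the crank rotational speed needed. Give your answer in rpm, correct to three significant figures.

4000

For an in-line slider-crank, |v_piston| = rω|sinθ|·[1 + r cosθ/√(L² − r² sin²θ)].
With r = 0.0408 m, L = 0.1673 m, θ = 147.2°: the bracketed kinematic factor |dx/dθ| = 0.017531 m.
ω = v/|dx/dθ| = 7.35/0.017531 = 419.26 rad/s.
N = 60ω/(2π) = 4003.6 rpm.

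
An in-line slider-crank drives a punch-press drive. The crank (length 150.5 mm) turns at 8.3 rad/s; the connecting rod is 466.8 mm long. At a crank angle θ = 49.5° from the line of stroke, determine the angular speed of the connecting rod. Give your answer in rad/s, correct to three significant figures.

ω = 8.3 rad/s
The rod makes angle φ with the slider axis where L sinφ = r sinθ; differentiating, L cosφ·φ̇ = r ω cosθ.
L cosφ = √(L² − r² sin²θ) = 0.45255 m.
|ω_rod| = r ω |cosθ| / √(L² − r² sin²θ) = 0.1505·8.3·0.64945/0.45255 = 1.7926 rad/s.

1.79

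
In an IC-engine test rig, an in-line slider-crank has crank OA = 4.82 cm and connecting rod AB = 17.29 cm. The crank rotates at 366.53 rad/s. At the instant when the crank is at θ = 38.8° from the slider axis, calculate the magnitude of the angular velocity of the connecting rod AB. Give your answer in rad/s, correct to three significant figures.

ω = 366.5 rad/s
The rod makes angle φ with the slider axis where L sinφ = r sinθ; differentiating, L cosφ·φ̇ = r ω cosθ.
L cosφ = √(L² − r² sin²θ) = 0.17024 m.
|ω_rod| = r ω |cosθ| / √(L² − r² sin²θ) = 0.0482·366.5·0.77934/0.17024 = 80.875 rad/s.

80.9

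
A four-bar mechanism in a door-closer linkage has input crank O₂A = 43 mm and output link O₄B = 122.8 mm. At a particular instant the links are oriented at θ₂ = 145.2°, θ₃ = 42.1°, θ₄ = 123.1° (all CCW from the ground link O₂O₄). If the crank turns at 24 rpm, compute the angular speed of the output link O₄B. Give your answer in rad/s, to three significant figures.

0.868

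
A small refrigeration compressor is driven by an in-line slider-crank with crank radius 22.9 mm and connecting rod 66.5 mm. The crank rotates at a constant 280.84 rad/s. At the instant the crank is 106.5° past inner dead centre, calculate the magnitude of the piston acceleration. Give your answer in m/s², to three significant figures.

ω = 280.8 rad/s
x(θ) = r cosθ + √(L² − r² sin²θ); with ω constant, a = ω²·d²x/dθ².
d²x/dθ² = −r cosθ − r²(cos2θ)/√u − r⁴ sin²2θ/(4u^{3/2}),  u = L² − r² sin²θ = 0.00394014 m².
Substituting r = 0.0229 m, L = 0.0665 m, θ = 106.5°: d²x/dθ² = +0.013428 m.
a = ω²·d²x/dθ² = (280.8)²·(+0.013428) = +1059.1 m/s²;  |a| = 1059.1 m/s².

1060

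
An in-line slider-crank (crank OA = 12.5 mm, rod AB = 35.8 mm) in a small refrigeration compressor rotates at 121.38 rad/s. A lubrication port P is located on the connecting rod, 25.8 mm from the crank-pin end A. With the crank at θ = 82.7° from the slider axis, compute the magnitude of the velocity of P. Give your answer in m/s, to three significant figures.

ω = 121.4 rad/s.  Crank-pin speed |V_A| = rω = 1.5172 m/s, perpendicular to OA.
Rod angle: sinφ = −(r/L) sinθ ⇒ φ = -20.263°; ω_rod = −rω cosθ/√(L²−r²sin²θ) = -5.7404 rad/s.
V_P = V_A + ω_rod × AP, with AP = 0.0258 m along the rod.
Components: V_Px = −rω sinθ − a·ω_rod·sinφ = -1.5562 m/s;  V_Py = rω cosθ + a·ω_rod·cosφ = +0.053852 m/s.
|V_P| = √(V_Px² + V_Py²) = 1.5572 m/s.

1.56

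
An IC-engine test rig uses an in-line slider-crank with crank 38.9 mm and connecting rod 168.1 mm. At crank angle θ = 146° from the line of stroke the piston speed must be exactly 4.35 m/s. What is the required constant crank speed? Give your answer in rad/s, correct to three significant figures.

For an in-line slider-crank, |v_piston| = rω|sinθ|·[1 + r cosθ/√(L² − r² sin²θ)].
With r = 0.0389 m, L = 0.1681 m, θ = 146°: the bracketed kinematic factor |dx/dθ| = 0.017544 m.
ω = v/|dx/dθ| = 4.35/0.017544 = 247.95 rad/s.

248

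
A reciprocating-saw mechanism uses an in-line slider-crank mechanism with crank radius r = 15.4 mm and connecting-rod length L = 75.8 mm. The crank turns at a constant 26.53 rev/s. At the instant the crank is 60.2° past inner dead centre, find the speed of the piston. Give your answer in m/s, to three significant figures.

ω = 2π·26.5 = 166.7 rad/s
For an in-line slider-crank, x = r cosθ + √(L² − r² sin²θ), so v = −rω sinθ·[1 + r cosθ/√(L² − r² sin²θ)].
With r = 0.0154 m, L = 0.0758 m, θ = 60.2°: √(L² − r² sin²θ) = 0.074613 m.
v = −0.0154·166.7·0.86777·[1 + 0.0154·0.49697/0.074613] = -2.4561 m/s.
|v| = 2.4561 m/s.

2.46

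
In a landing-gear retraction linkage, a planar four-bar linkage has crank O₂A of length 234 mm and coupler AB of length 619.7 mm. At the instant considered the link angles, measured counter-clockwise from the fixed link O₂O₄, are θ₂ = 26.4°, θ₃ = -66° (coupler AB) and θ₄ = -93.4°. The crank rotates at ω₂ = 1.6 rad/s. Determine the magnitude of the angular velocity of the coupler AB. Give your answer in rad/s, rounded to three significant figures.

1.14

ω₂ = 1.6 rad/s
Differentiating the loop-closure r₂e^{iθ₂}+r₃e^{iθ₃}=r₁+r₄e^{iθ₄} gives r₂ω₂e^{iθ₂}+r₃ω₃e^{iθ₃}=r₄ω₄e^{iθ₄}.
Eliminating the other unknown: ω₃ = r₂ω₂ sin(θ₄−θ₂) / [r₃ sin(θ₃−θ₄)].
Numerator sine = -0.86777; denominator sine = +0.46020.
Result = 0.234·1.6·(-0.86777) / (0.6197·(+0.46020)) = -1.1392 rad/s; magnitude 1.1392 rad/s.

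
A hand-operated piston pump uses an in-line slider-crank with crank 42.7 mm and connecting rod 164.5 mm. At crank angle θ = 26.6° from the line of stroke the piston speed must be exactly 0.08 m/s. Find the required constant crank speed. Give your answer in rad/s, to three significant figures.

For an in-line slider-crank, |v_piston| = rω|sinθ|·[1 + r cosθ/√(L² − r² sin²θ)].
With r = 0.0427 m, L = 0.1645 m, θ = 26.6°: the bracketed kinematic factor |dx/dθ| = 0.023587 m.
ω = v/|dx/dθ| = 0.08/0.023587 = 3.3917 rad/s.

3.39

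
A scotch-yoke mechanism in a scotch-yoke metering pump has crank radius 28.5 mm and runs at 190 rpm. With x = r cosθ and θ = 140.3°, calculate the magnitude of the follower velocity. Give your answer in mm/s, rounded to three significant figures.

ω = 19.9 rad/s (from 190 rpm).
x = r cosθ ⇒ ẋ = −rω sinθ.
|v| = rω|sinθ| = 0.0285·19.9·|sin 140.3°| = 0.36222 m/s = 362.22 mm/s.

362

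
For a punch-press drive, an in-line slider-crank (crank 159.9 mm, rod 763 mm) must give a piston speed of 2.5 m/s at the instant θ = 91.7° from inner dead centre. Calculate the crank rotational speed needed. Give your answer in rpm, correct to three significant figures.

150

For an in-line slider-crank, |v_piston| = rω|sinθ|·[1 + r cosθ/√(L² − r² sin²θ)].
With r = 0.1599 m, L = 0.763 m, θ = 91.7°: the bracketed kinematic factor |dx/dθ| = 0.15881 m.
ω = v/|dx/dθ| = 2.5/0.15881 = 15.742 rad/s.
N = 60ω/(2π) = 150.32 rpm.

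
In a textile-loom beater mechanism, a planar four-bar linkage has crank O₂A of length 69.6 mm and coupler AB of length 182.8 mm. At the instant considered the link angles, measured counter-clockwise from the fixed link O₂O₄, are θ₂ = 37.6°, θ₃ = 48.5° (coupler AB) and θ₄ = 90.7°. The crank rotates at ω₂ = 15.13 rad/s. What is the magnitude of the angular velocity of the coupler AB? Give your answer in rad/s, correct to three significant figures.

6.86

ω₂ = 15.13 rad/s
Differentiating the loop-closure r₂e^{iθ₂}+r₃e^{iθ₃}=r₁+r₄e^{iθ₄} gives r₂ω₂e^{iθ₂}+r₃ω₃e^{iθ₃}=r₄ω₄e^{iθ₄}.
Eliminating the other unknown: ω₃ = r₂ω₂ sin(θ₄−θ₂) / [r₃ sin(θ₃−θ₄)].
Numerator sine = +0.79968; denominator sine = -0.67172.
Result = 0.0696·15.13·(+0.79968) / (0.1828·(-0.67172)) = -6.8581 rad/s; magnitude 6.8581 rad/s.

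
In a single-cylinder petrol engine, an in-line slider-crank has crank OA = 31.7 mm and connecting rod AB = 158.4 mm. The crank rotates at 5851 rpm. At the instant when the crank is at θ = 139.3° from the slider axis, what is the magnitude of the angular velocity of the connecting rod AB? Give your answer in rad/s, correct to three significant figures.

93.8

ω = 612.7 rad/s (converted from 5851 rpm).
The rod makes angle φ with the slider axis where L sinφ = r sinθ; differentiating, L cosφ·φ̇ = r ω cosθ.
L cosφ = √(L² − r² sin²θ) = 0.15705 m.
|ω_rod| = r ω |cosθ| / √(L² − r² sin²θ) = 0.0317·612.7·0.75813/0.15705 = 93.765 rad/s.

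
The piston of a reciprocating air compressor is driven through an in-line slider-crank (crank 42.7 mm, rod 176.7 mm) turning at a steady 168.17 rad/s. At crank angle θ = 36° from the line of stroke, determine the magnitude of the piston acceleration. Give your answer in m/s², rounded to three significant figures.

ω = 168.2 rad/s
x(θ) = r cosθ + √(L² − r² sin²θ); with ω constant, a = ω²·d²x/dθ².
d²x/dθ² = −r cosθ − r²(cos2θ)/√u − r⁴ sin²2θ/(4u^{3/2}),  u = L² − r² sin²θ = 0.030593 m².
Substituting r = 0.0427 m, L = 0.1767 m, θ = 36°: d²x/dθ² = -0.037907 m.
a = ω²·d²x/dθ² = (168.2)²·(-0.037907) = -1072 m/s²;  |a| = 1072 m/s².

1070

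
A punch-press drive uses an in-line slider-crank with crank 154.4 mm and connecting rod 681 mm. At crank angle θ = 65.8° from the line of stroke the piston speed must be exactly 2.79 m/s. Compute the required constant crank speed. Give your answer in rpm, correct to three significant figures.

For an in-line slider-crank, |v_piston| = rω|sinθ|·[1 + r cosθ/√(L² − r² sin²θ)].
With r = 0.1544 m, L = 0.681 m, θ = 65.8°: the bracketed kinematic factor |dx/dθ| = 0.15421 m.
ω = v/|dx/dθ| = 2.79/0.15421 = 18.092 rad/s.
N = 60ω/(2π) = 172.77 rpm.

173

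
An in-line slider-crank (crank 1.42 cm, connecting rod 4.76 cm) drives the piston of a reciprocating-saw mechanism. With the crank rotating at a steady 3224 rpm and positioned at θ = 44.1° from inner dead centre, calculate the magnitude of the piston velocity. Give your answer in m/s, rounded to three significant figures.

4.07

ω = 2π·3224/60 = 337.6 rad/s
For an in-line slider-crank, x = r cosθ + √(L² − r² sin²θ), so v = −rω sinθ·[1 + r cosθ/√(L² − r² sin²θ)].
With r = 0.0142 m, L = 0.0476 m, θ = 44.1°: √(L² − r² sin²θ) = 0.046563 m.
v = −0.0142·337.6·0.69591·[1 + 0.0142·0.71813/0.046563] = -4.067 m/s.
|v| = 4.067 m/s.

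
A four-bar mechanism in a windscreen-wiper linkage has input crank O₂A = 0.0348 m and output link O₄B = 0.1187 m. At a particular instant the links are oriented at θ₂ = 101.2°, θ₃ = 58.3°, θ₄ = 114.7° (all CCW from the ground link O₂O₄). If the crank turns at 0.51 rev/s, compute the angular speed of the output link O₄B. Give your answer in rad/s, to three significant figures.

ω₂ = 3.204 rad/s (from 0.51 rev/s).
Differentiating the loop-closure r₂e^{iθ₂}+r₃e^{iθ₃}=r₁+r₄e^{iθ₄} gives r₂ω₂e^{iθ₂}+r₃ω₃e^{iθ₃}=r₄ω₄e^{iθ₄}.
Eliminating the other unknown: ω₄ = r₂ω₂ sin(θ₂−θ₃) / [r₄ sin(θ₄−θ₃)].
Numerator sine = +0.68072; denominator sine = +0.83292.
Result = 0.0348·3.204·(+0.68072) / (0.1187·(+0.83292)) = +0.76779 rad/s; magnitude 0.76779 rad/s.

0.768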